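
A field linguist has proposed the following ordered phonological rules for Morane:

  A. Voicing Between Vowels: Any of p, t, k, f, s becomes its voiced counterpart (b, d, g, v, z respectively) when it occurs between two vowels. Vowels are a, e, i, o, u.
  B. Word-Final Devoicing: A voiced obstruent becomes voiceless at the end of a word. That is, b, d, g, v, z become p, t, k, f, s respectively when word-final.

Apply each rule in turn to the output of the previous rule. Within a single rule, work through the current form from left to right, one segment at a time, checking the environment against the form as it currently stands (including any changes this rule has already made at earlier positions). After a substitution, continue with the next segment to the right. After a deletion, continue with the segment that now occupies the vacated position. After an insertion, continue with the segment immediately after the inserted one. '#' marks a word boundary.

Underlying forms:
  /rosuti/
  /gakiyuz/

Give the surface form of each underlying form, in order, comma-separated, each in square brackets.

/rosuti/:
  A Voicing Between Vowels: [rosuti] → [rozudi]
  B Word-Final Devoicing: no change — [rozudi]
/gakiyuz/:
  A Voicing Between Vowels: [gakiyuz] → [gagiyuz]
  B Word-Final Devoicing: [gagiyuz] → [gagiyus]

[rozudi], [gagiyus]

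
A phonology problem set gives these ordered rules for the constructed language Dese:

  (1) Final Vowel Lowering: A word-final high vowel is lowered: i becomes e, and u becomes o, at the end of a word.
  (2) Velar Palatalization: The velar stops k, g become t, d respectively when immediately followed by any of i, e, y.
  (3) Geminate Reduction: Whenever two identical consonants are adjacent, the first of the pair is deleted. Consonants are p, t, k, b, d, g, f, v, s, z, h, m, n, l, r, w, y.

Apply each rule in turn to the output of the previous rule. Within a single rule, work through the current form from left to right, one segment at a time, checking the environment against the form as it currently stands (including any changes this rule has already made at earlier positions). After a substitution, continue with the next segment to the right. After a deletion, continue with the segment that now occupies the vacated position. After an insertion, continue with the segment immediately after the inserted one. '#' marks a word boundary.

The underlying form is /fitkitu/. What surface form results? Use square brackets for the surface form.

[fitito]

(1) Final Vowel Lowering: [fitkitu] → [fitkito]
(2) Velar Palatalization: [fitkito] → [fittito]
(3) Geminate Reduction: [fittito] → [fitito]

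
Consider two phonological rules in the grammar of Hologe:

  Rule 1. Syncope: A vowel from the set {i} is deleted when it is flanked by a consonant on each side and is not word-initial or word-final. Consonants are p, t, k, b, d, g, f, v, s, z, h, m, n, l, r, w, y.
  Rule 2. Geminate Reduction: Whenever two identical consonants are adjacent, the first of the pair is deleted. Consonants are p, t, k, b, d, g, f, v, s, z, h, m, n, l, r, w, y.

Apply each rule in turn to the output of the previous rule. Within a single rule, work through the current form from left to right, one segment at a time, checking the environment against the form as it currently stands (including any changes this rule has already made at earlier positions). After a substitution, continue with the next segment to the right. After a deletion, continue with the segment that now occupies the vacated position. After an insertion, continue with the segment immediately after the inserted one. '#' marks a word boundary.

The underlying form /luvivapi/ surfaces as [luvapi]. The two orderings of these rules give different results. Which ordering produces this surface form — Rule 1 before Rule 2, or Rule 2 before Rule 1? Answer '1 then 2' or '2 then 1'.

Order 1 then 2:
  1 Syncope: [luvivapi] → [luvvapi]
  2 Geminate Reduction: [luvvapi] → [luvapi]
  result: [luvapi]
Order 2 then 1:
  2 Geminate Reduction: no change — [luvivapi]
  1 Syncope: [luvivapi] → [luvvapi]
  result: [luvvapi]

1 then 2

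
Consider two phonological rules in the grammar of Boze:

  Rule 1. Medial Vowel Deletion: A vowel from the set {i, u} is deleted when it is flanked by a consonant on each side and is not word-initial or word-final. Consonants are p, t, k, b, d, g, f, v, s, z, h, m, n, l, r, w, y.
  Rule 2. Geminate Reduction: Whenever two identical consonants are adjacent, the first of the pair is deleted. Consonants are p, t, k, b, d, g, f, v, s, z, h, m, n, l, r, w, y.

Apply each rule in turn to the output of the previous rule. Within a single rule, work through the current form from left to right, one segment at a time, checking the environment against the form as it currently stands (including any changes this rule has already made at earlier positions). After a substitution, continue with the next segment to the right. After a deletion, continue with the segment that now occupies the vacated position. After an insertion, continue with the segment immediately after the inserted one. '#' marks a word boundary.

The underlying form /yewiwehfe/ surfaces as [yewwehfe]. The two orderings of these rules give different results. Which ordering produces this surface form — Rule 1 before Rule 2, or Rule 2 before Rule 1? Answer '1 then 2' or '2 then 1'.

2 then 1

Order 1 then 2:
  1 Medial Vowel Deletion: [yewiwehfe] → [yewwehfe]
  2 Geminate Reduction: [yewwehfe] → [yewehfe]
  result: [yewehfe]
Order 2 then 1:
  2 Geminate Reduction: no change — [yewiwehfe]
  1 Medial Vowel Deletion: [yewiwehfe] → [yewwehfe]
  result: [yewwehfe]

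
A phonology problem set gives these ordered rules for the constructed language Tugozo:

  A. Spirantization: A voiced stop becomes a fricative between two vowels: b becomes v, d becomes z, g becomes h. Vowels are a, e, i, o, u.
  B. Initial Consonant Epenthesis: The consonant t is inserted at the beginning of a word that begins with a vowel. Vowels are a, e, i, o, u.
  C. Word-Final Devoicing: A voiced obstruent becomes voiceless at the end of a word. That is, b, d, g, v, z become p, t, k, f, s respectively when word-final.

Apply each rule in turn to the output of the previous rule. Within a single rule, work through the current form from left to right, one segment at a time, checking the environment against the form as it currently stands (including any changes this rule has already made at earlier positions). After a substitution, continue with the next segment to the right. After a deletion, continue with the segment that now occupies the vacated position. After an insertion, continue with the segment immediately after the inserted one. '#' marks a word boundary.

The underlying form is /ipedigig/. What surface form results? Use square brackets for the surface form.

A Spirantization: [ipedigig] → [ipezihig]
B Initial Consonant Epenthesis: [ipezihig] → [tipezihig]
C Word-Final Devoicing: [tipezihig] → [tipezihik]

[tipezihik]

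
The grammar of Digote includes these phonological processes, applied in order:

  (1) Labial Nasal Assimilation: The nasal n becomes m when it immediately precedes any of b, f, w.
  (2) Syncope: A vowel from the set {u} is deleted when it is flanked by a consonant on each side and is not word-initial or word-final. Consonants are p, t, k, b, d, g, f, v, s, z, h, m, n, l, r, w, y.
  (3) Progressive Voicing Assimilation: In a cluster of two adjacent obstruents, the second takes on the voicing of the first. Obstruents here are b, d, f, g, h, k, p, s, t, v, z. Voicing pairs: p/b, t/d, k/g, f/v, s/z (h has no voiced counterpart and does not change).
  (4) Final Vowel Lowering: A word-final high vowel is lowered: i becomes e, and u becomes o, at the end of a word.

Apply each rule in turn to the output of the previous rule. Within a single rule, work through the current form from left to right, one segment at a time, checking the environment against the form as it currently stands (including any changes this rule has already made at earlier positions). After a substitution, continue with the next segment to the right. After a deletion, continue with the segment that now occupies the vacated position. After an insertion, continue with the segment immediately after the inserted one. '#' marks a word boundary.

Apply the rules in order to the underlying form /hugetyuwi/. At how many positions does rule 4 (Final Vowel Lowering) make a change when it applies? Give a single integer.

1

(1) Labial Nasal Assimilation: no change — [hugetyuwi]
(2) Syncope: [hugetyuwi] → [hgetywi]
(3) Progressive Voicing Assimilation: [hgetywi] → [hketywi]
(4) Final Vowel Lowering: [hketywi] → [hketywe]
Rule 4 changed 1 position(s).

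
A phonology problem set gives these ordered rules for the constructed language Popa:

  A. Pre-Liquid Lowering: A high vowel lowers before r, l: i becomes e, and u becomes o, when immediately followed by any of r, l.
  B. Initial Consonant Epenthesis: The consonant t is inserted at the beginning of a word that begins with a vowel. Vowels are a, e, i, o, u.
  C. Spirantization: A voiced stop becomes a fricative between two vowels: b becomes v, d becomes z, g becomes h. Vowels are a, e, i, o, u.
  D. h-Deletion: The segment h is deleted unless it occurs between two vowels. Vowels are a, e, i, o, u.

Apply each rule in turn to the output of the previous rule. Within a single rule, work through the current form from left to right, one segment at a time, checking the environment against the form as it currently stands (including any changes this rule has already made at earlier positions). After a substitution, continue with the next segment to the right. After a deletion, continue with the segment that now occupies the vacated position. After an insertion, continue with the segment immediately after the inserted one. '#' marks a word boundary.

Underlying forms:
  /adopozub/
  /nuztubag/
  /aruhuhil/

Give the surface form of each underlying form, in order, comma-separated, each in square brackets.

/adopozub/:
  A Pre-Liquid Lowering: no change — [adopozub]
  B Initial Consonant Epenthesis: [adopozub] → [tadopozub]
  C Spirantization: [tadopozub] → [tazopozub]
  D h-Deletion: no change — [tazopozub]
/nuztubag/:
  A Pre-Liquid Lowering: no change — [nuztubag]
  B Initial Consonant Epenthesis: no change — [nuztubag]
  C Spirantization: [nuztubag] → [nuztuvag]
  D h-Deletion: no change — [nuztuvag]
/aruhuhil/:
  A Pre-Liquid Lowering: [aruhuhil] → [aruhuhel]
  B Initial Consonant Epenthesis: [aruhuhel] → [taruhuhel]
  C Spirantization: no change — [taruhuhel]
  D h-Deletion: no change — [taruhuhel]

[tazopozub], [nuztuvag], [taruhuhel]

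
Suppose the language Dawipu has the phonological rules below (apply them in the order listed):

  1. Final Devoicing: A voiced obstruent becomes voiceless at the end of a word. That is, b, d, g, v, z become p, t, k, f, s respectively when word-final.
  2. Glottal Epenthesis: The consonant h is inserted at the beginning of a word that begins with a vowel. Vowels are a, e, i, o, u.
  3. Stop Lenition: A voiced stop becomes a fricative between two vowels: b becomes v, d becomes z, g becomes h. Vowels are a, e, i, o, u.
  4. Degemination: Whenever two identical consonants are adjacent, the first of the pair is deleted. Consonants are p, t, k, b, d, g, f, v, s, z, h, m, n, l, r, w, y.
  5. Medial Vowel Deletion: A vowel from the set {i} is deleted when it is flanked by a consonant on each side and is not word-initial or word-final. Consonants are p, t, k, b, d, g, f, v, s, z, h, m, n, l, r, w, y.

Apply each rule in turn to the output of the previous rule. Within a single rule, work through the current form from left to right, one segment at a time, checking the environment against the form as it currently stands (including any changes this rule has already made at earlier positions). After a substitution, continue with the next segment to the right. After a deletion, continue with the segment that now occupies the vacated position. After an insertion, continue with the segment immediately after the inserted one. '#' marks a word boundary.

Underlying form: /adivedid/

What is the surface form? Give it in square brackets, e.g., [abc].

[hazvezt]

1 Final Devoicing: [adivedid] → [adivedit]
2 Glottal Epenthesis: [adivedit] → [hadivedit]
3 Stop Lenition: [hadivedit] → [hazivezit]
4 Degemination: no change — [hazivezit]
5 Medial Vowel Deletion: [hazivezit] → [hazvezt]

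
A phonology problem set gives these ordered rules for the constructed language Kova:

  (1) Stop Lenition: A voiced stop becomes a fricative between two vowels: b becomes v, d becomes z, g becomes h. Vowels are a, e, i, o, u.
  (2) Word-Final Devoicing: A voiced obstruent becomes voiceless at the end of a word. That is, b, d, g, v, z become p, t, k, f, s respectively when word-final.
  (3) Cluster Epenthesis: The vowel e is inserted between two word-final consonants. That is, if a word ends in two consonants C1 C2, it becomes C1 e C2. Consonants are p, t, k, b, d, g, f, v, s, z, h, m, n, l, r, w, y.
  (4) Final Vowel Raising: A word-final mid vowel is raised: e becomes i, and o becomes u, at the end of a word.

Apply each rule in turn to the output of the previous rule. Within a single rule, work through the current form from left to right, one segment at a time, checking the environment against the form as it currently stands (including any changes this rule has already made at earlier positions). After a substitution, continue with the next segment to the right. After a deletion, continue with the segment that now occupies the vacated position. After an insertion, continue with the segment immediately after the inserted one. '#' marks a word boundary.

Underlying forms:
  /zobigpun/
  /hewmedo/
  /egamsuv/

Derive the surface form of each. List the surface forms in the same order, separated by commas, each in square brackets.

/zobigpun/:
  (1) Stop Lenition: [zobigpun] → [zovigpun]
  (2) Word-Final Devoicing: no change — [zovigpun]
  (3) Cluster Epenthesis: no change — [zovigpun]
  (4) Final Vowel Raising: no change — [zovigpun]
/hewmedo/:
  (1) Stop Lenition: [hewmedo] → [hewmezo]
  (2) Word-Final Devoicing: no change — [hewmezo]
  (3) Cluster Epenthesis: no change — [hewmezo]
  (4) Final Vowel Raising: [hewmezo] → [hewmezu]
/egamsuv/:
  (1) Stop Lenition: [egamsuv] → [ehamsuv]
  (2) Word-Final Devoicing: [ehamsuv] → [ehamsuf]
  (3) Cluster Epenthesis: no change — [ehamsuf]
  (4) Final Vowel Raising: no change — [ehamsuf]

[zovigpun], [hewmezu], [ehamsuf]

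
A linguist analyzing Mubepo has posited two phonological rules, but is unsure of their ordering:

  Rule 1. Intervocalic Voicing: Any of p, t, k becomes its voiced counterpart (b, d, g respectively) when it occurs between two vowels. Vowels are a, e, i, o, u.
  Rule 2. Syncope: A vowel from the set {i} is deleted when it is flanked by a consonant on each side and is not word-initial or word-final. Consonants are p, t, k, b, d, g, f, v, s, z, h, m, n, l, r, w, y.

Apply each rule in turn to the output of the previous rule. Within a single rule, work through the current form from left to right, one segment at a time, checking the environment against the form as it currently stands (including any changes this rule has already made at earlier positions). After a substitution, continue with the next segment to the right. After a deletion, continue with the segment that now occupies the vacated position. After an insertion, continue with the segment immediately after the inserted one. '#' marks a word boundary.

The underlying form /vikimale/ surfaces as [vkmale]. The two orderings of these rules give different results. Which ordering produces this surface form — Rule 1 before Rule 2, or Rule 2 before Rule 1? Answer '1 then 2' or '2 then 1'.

Order 1 then 2:
  1 Intervocalic Voicing: [vikimale] → [vigimale]
  2 Syncope: [vigimale] → [vgmale]
  result: [vgmale]
Order 2 then 1:
  2 Syncope: [vikimale] → [vkmale]
  1 Intervocalic Voicing: no change — [vkmale]
  result: [vkmale]

2 then 1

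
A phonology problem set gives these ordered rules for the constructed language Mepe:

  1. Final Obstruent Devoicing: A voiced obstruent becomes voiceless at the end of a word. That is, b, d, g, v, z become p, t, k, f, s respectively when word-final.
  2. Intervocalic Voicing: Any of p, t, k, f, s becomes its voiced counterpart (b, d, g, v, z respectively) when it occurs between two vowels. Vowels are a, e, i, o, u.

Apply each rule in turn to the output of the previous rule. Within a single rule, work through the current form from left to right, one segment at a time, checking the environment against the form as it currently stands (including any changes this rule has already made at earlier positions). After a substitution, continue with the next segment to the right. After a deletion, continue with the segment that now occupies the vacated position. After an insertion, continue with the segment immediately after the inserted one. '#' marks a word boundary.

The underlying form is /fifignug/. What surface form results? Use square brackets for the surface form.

1 Final Obstruent Devoicing: [fifignug] → [fifignuk]
2 Intervocalic Voicing: [fifignuk] → [fivignuk]

[fivignuk]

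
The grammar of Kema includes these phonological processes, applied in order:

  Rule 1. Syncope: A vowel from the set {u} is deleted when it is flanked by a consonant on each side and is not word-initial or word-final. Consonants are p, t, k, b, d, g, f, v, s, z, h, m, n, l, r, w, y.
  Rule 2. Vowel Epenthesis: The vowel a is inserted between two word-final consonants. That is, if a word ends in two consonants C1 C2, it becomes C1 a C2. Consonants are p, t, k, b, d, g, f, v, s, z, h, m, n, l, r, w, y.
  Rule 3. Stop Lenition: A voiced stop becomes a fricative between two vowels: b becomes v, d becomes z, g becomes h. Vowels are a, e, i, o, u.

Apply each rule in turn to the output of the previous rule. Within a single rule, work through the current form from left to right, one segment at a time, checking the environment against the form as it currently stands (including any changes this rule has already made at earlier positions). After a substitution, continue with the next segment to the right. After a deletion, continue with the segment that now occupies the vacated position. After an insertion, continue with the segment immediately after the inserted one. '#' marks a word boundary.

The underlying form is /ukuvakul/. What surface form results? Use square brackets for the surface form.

[ukvakal]

Rule 1 Syncope: [ukuvakul] → [ukvakl]
Rule 2 Vowel Epenthesis: [ukvakl] → [ukvakal]
Rule 3 Stop Lenition: no change — [ukvakal]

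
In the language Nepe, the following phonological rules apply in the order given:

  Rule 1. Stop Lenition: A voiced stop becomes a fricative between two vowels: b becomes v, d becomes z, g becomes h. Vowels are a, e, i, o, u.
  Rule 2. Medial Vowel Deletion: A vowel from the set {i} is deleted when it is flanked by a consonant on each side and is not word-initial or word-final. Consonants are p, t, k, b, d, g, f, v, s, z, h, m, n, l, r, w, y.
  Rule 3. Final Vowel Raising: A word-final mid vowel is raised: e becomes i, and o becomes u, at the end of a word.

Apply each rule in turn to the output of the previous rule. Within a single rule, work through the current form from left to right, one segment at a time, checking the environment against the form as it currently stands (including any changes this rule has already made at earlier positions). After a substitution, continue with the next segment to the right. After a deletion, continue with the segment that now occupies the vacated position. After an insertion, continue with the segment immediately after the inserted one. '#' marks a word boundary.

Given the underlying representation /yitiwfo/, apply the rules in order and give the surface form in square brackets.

Rule 1 Stop Lenition: no change — [yitiwfo]
Rule 2 Medial Vowel Deletion: [yitiwfo] → [ytwfo]
Rule 3 Final Vowel Raising: [ytwfo] → [ytwfu]

[ytwfu]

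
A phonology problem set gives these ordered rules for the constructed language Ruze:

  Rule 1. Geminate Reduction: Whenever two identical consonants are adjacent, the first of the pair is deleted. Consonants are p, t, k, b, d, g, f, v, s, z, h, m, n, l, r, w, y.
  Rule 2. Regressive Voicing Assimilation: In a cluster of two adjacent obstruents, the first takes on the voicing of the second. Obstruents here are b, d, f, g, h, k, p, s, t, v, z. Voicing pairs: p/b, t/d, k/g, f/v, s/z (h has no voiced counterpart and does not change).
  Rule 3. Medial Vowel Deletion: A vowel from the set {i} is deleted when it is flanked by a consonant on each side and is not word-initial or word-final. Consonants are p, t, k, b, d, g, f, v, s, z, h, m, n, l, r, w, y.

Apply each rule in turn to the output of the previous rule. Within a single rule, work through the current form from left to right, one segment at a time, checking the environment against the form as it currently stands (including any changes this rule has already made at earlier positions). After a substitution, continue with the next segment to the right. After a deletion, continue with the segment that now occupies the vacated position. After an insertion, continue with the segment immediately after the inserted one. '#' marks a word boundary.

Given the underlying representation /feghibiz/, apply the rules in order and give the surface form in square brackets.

Rule 1 Geminate Reduction: no change — [feghibiz]
Rule 2 Regressive Voicing Assimilation: [feghibiz] → [fekhibiz]
Rule 3 Medial Vowel Deletion: [fekhibiz] → [fekhbz]

[fekhbz]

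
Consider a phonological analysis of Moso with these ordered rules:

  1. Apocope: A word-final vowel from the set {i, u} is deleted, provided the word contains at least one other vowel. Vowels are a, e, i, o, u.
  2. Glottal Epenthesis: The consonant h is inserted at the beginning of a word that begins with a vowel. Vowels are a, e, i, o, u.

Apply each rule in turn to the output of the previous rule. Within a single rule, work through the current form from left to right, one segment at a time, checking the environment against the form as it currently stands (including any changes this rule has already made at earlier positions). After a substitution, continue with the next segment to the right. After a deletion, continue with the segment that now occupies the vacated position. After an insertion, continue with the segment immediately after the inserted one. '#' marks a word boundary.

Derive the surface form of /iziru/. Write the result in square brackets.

1 Apocope: [iziru] → [izir]
2 Glottal Epenthesis: [izir] → [hizir]

[hizir]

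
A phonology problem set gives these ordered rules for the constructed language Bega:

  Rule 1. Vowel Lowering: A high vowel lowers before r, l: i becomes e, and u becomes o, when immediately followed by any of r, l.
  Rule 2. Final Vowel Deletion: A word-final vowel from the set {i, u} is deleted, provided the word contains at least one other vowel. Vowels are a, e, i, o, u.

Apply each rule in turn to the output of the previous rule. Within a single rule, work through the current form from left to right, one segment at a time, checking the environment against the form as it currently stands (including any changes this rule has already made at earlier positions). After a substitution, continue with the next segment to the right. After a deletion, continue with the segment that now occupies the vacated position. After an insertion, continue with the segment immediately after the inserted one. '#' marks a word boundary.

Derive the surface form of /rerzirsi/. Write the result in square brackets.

Rule 1 Vowel Lowering: [rerzirsi] → [rerzersi]
Rule 2 Final Vowel Deletion: [rerzersi] → [rerzers]

[rerzers]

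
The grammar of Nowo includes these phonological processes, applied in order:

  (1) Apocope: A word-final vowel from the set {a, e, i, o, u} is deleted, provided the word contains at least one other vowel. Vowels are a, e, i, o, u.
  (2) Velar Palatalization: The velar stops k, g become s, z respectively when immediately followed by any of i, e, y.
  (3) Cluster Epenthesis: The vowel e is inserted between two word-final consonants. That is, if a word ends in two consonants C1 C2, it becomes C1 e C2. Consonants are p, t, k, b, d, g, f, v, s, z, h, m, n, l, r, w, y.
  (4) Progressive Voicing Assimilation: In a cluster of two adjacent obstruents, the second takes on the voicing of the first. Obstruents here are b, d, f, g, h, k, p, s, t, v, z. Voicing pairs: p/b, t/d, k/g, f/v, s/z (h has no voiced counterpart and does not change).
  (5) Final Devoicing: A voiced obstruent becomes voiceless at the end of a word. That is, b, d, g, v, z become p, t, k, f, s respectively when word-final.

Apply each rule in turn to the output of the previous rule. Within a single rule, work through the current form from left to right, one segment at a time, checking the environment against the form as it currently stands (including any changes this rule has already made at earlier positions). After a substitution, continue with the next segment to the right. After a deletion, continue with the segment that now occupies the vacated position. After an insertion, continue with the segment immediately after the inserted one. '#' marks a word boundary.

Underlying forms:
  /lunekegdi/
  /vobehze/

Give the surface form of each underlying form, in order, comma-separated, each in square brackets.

[luneseget], [vobehes]

/lunekegdi/:
  (1) Apocope: [lunekegdi] → [lunekegd]
  (2) Velar Palatalization: [lunekegd] → [lunesegd]
  (3) Cluster Epenthesis: [lunesegd] → [luneseged]
  (4) Progressive Voicing Assimilation: no change — [luneseged]
  (5) Final Devoicing: [luneseged] → [luneseget]
/vobehze/:
  (1) Apocope: [vobehze] → [vobehz]
  (2) Velar Palatalization: no change — [vobehz]
  (3) Cluster Epenthesis: [vobehz] → [vobehez]
  (4) Progressive Voicing Assimilation: no change — [vobehez]
  (5) Final Devoicing: [vobehez] → [vobehes]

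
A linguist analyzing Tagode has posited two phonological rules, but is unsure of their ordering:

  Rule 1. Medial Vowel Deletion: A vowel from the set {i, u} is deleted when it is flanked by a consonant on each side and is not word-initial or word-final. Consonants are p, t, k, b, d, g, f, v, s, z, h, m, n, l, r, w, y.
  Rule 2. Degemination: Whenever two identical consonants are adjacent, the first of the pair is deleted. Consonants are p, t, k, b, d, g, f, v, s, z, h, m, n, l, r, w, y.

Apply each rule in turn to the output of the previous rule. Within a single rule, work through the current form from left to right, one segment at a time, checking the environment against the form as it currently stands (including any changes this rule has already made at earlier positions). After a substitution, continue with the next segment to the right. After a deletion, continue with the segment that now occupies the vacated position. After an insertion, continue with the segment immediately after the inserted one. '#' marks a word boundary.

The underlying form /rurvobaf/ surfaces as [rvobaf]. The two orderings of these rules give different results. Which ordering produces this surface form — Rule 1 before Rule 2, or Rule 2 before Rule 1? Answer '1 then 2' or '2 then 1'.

Order 1 then 2:
  1 Medial Vowel Deletion: [rurvobaf] → [rrvobaf]
  2 Degemination: [rrvobaf] → [rvobaf]
  result: [rvobaf]
Order 2 then 1:
  2 Degemination: no change — [rurvobaf]
  1 Medial Vowel Deletion: [rurvobaf] → [rrvobaf]
  result: [rrvobaf]

1 then 2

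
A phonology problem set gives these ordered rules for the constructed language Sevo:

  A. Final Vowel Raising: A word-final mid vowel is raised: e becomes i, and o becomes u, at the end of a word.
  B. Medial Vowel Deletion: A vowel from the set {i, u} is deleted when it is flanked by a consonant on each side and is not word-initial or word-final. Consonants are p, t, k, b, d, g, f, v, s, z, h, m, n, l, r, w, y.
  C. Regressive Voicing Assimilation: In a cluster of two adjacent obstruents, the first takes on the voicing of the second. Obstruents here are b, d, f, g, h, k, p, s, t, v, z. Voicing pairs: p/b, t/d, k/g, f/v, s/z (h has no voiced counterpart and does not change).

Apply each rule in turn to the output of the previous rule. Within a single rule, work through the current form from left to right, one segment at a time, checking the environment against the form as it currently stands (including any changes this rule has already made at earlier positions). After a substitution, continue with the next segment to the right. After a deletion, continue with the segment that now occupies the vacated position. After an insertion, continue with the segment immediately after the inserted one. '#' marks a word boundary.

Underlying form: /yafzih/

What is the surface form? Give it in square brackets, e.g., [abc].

[yavsh]

A Final Vowel Raising: no change — [yafzih]
B Medial Vowel Deletion: [yafzih] → [yafzh]
C Regressive Voicing Assimilation: [yafzh] → [yavsh]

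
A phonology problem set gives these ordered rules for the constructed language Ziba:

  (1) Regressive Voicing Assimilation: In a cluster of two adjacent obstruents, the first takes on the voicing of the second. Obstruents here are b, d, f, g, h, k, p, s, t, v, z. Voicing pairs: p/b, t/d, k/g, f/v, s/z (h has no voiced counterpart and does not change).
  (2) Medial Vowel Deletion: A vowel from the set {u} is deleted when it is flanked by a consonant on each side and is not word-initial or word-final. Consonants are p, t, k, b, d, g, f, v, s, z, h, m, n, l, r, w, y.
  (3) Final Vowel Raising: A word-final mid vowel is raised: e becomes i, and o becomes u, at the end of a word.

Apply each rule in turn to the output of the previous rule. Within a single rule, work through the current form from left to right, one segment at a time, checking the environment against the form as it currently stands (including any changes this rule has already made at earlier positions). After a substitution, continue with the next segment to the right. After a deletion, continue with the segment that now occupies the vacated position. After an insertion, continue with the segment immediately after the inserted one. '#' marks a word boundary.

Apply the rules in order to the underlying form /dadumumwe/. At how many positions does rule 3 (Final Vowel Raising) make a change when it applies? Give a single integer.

1

(1) Regressive Voicing Assimilation: no change — [dadumumwe]
(2) Medial Vowel Deletion: [dadumumwe] → [dadmmwe]
(3) Final Vowel Raising: [dadmmwe] → [dadmmwi]
Rule 3 changed 1 position(s).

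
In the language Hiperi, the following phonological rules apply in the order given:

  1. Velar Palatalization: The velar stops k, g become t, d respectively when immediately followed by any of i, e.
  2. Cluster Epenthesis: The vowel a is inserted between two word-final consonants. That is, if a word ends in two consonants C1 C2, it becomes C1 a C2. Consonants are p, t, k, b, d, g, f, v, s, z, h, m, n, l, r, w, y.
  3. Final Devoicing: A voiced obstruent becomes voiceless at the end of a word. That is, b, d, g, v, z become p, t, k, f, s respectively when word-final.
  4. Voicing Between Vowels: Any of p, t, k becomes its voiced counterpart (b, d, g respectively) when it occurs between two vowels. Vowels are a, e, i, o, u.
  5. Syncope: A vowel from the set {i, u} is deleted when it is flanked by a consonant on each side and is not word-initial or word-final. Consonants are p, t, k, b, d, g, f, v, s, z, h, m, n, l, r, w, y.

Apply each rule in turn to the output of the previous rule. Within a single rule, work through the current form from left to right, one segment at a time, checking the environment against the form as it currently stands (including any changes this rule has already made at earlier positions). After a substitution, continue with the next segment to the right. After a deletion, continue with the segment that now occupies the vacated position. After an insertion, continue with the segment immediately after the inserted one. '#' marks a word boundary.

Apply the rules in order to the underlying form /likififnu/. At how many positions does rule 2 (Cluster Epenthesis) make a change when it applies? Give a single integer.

1 Velar Palatalization: [likififnu] → [litififnu]
2 Cluster Epenthesis: no change — [litififnu]
3 Final Devoicing: no change — [litififnu]
4 Voicing Between Vowels: [litififnu] → [lidififnu]
5 Syncope: [lidififnu] → [ldffnu]
Rule 2 changed 0 position(s).

0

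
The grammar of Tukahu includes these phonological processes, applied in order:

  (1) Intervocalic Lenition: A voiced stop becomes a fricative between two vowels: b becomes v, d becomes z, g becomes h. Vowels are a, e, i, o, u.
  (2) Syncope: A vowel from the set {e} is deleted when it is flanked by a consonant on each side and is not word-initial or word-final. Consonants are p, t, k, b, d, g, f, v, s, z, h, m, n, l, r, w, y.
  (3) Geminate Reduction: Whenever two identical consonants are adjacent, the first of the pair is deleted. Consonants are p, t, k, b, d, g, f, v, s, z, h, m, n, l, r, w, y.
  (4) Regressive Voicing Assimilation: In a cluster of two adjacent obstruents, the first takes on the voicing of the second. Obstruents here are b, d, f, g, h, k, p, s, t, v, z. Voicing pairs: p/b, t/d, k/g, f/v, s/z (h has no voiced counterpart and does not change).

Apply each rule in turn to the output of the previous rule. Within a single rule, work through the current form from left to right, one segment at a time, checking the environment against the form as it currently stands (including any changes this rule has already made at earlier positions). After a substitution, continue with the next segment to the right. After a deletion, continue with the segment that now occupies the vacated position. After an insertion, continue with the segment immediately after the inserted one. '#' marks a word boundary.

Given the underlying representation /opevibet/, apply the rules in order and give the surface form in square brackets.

[obvift]

(1) Intervocalic Lenition: [opevibet] → [opevivet]
(2) Syncope: [opevivet] → [opvivt]
(3) Geminate Reduction: no change — [opvivt]
(4) Regressive Voicing Assimilation: [opvivt] → [obvift]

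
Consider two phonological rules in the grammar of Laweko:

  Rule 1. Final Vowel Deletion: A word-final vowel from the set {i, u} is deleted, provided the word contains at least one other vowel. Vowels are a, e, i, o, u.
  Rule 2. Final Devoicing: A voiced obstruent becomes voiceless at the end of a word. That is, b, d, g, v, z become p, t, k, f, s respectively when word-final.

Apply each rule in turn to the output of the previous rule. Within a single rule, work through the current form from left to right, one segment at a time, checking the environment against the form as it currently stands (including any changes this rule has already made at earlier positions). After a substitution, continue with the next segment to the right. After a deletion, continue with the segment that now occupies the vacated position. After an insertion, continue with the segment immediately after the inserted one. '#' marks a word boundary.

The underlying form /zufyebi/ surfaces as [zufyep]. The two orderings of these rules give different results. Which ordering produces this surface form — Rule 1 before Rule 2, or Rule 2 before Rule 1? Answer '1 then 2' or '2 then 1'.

Order 1 then 2:
  1 Final Vowel Deletion: [zufyebi] → [zufyeb]
  2 Final Devoicing: [zufyeb] → [zufyep]
  result: [zufyep]
Order 2 then 1:
  2 Final Devoicing: no change — [zufyebi]
  1 Final Vowel Deletion: [zufyebi] → [zufyeb]
  result: [zufyeb]

1 then 2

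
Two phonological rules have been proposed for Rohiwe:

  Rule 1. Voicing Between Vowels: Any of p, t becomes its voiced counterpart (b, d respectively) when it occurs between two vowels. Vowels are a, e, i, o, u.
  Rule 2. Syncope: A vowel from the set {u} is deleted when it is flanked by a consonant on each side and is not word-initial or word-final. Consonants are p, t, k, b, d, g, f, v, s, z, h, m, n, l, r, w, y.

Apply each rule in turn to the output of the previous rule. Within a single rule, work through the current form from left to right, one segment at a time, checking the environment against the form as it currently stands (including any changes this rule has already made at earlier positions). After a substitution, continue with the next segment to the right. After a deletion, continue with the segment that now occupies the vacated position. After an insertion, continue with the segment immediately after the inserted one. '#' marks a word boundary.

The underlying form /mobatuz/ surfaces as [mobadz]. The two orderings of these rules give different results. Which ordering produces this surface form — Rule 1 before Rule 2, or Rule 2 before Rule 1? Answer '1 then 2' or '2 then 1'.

1 then 2

Order 1 then 2:
  1 Voicing Between Vowels: [mobatuz] → [mobaduz]
  2 Syncope: [mobaduz] → [mobadz]
  result: [mobadz]
Order 2 then 1:
  2 Syncope: [mobatuz] → [mobatz]
  1 Voicing Between Vowels: no change — [mobatz]
  result: [mobatz]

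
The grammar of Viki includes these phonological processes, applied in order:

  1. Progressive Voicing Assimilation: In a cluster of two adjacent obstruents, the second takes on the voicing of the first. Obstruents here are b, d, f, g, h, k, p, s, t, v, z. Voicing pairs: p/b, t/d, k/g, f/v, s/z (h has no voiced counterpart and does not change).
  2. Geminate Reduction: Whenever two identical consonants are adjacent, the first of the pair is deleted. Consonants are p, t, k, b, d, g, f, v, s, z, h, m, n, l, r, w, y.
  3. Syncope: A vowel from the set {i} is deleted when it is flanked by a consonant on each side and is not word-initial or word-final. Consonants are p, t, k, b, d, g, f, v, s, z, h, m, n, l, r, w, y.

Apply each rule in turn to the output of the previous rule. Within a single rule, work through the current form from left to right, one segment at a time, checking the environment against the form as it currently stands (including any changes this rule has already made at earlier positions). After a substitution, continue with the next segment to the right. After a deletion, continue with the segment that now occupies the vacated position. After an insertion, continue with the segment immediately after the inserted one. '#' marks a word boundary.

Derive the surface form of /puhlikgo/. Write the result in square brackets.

[puhlko]

1 Progressive Voicing Assimilation: [puhlikgo] → [puhlikko]
2 Geminate Reduction: [puhlikko] → [puhliko]
3 Syncope: [puhliko] → [puhlko]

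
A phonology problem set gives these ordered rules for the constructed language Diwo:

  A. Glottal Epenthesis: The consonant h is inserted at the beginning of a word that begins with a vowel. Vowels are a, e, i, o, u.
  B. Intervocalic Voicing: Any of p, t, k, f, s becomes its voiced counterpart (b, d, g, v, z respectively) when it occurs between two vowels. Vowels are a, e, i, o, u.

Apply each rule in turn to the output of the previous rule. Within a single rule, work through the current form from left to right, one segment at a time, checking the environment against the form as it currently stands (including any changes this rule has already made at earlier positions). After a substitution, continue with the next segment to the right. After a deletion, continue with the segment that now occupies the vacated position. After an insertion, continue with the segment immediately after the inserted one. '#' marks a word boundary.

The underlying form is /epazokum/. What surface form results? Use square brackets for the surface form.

A Glottal Epenthesis: [epazokum] → [hepazokum]
B Intervocalic Voicing: [hepazokum] → [hebazogum]

[hebazogum]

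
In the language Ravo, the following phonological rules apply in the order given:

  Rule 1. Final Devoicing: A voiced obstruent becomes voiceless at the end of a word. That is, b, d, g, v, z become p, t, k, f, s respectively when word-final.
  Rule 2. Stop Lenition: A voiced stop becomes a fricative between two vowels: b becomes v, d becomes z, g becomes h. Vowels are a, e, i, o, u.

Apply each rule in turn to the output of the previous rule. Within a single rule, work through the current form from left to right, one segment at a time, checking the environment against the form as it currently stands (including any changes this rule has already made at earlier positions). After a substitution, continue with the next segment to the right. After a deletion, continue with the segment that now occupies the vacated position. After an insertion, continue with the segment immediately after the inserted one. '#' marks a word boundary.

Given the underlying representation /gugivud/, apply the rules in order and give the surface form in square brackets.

[guhivut]

Rule 1 Final Devoicing: [gugivud] → [gugivut]
Rule 2 Stop Lenition: [gugivut] → [guhivut]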